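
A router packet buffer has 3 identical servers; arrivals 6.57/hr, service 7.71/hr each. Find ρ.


ρ = λ/(cμ) = 6.57/(3·7.71) = 6.57/23.13 = 0.2840

Final: 0.2840


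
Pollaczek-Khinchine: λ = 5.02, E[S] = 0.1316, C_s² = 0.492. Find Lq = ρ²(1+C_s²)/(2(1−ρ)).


ρ = λ·E[S] = 5.02·0.1316 = 0.6606
Lq = ρ²(1+C_s²)/(2(1−ρ)) = 0.4364·(1+0.492)/(2·0.3394)
= 0.4364·1.4920/0.6787 = 0.95937

Final: 0.95937


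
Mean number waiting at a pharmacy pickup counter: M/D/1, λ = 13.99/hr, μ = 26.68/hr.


ρ = 13.99/26.68 = 0.5244
M/D/1: Lq = ρ²/(2(1−ρ)) = 0.2750/(2·0.4756) = 0.28904

Final: 0.28904


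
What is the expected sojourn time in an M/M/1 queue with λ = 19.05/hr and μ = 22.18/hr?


W = 1/(μ−λ) = 1/(22.18 − 19.05) = 1/3.13 = 0.3195 hr

Final: 0.3195 hr


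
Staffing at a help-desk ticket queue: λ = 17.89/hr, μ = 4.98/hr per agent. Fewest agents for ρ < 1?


Stability requires cμ > λ ⇔ c > λ/μ.
λ/μ = 17.89/4.98 = 3.5924
Minimum integer c = ⌊3.5924⌋ + 1 = 4
Check: 4·4.98 = 19.92 > 17.89, while 3·4.98 = 14.94 ≤ 17.89

Final: 4 servers


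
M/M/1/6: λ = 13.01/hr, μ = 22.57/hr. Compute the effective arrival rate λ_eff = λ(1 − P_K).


ρ = 0.5764; P_K = (1−ρ)ρ^6/(1−ρ^7) = 0.015874
λ_eff = λ(1 − P_K) = 13.01·(1 − 0.015874) = 13.01·0.984126 = 12.8035 /hr

Final: 12.8035 /hr


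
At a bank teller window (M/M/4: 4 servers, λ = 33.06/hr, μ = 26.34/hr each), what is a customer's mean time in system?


a = 1.2551; ρ = 0.3138; P₀ = 0.283847
Lq = P₀·a^c·ρ/(c!(1−ρ)²) = 0.01956
Wq = Lq/λ = 0.01956/33.06 = 0.0005916 hr
W = Wq + 1/μ = 0.0005916 + 0.03797 = 0.03856 hr

Final: 0.03856 hr


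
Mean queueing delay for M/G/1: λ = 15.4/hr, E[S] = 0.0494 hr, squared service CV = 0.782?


ρ = λ·E[S] = 15.4·0.0494 = 0.7608
E[S²] = E[S]²(1+C_s²) = 0.0494²·(1+0.782) = 0.004349
Wq = λ·E[S²]/(2(1−ρ)) = 15.4·0.004349/(2·0.2392) = 0.13996 hr

Final: 0.13996 hr


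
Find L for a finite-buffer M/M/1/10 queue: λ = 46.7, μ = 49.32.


ρ = 46.7/49.32 = 0.9469
L = ρ[1 − (K+1)ρ^K + Kρ^(K+1)] / [(1−ρ)(1−ρ^(K+1))]
Numerator: 0.9469·(1 − 11·0.579346 + 10·0.548570) = 0.106894
Denominator: (0.05312)·(0.451430) = 0.023981
L = 0.106894/0.023981 = 4.4574

Final: 4.4574


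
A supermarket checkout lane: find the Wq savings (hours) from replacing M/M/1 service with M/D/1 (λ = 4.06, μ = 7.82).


ρ = 4.06/7.82 = 0.5192
Wq(M/M/1) = ρ/(μ−λ) = 0.5192/3.76 = 0.13808 hr
Wq(M/D/1) = ρ/(2(μ−λ)) = 0.06904 hr
Savings = 0.13808 − 0.06904 = 0.06904 hr

Final: 0.06904 hr


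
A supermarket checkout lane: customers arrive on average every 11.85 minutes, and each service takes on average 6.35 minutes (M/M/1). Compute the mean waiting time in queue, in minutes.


λ = 60/11.85 = 5.0633 /hr
μ = 60/6.35 = 9.4488 /hr
ρ = λ/μ = 5.0633/9.4488 = 0.5359
Wq = ρ/(μ−λ) = 0.5359/(9.4488−5.0633) = 0.12219 hr
In minutes: 0.12219·60 = 7.331 min

Final: 7.331 min


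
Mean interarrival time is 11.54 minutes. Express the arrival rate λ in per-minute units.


λ = 1/(interarrival time) in consistent units.
1 minute = 1 min, so λ = 1/11.54 = 0.08666 per minute

Final: 0.08666 /min


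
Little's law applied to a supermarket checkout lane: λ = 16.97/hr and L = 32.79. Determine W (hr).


W = L/λ = 32.79/16.97 = 1.9322 hr

Final: 1.9322 hr


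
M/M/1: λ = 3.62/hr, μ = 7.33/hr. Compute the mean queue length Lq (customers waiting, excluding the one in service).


ρ = 3.62/7.33 = 0.4939
Lq = ρ²/(1−ρ) = 0.2439/0.5061 = 0.4819

Final: 0.4819


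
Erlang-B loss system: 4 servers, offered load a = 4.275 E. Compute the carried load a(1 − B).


B(4,4.275) = 0.336550 (Erlang-B)
Carried load = a(1 − B) = 4.275·(1 − 0.336550) = 4.275·0.663450 = 2.8362 E

Final: 2.8362 Erlangs


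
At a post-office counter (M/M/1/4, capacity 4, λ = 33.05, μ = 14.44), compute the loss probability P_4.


ρ = λ/μ = 33.05/14.44 = 2.2888
P_K = (1−ρ)ρ^K/(1−ρ^(K+1)) = (-1.2888·27.442084)/(1 − 62.808924)
= -35.366840/-61.808924 = 0.572196

Final: 0.572196


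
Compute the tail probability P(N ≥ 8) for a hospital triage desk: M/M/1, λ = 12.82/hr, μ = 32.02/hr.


ρ = 12.82/32.02 = 0.4004
P(N ≥ n) = ρ^n = 0.4004^8 = 0.0006603

Final: 0.0006603


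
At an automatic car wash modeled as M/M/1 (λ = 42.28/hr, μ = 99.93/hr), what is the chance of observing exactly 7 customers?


ρ = 42.28/99.93 = 0.4231
P_n = (1−ρ)·ρ^n = (1 − 0.4231)·0.4231^7 = 0.5769·0.002427 = 0.001400

Final: 0.001400


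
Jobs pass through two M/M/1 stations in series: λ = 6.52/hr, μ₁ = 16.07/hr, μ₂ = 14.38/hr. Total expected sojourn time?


Each node sees arrival rate λ = 6.52/hr (tandem ⇒ throughput preserved).
W₁ = 1/(μ₁−λ) = 1/(16.07−6.52) = 0.10471 hr
W₂ = 1/(μ₂−λ) = 1/(14.38−6.52) = 0.12723 hr
W_total = W₁ + W₂ = 0.10471 + 0.12723 = 0.23194 hr

Final: 0.23194 hr


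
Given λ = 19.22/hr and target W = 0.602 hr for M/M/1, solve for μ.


W = 1/(μ−λ) ⇒ μ − λ = 1/W = 1/0.602 = 1.6611
μ = λ + 1/W = 19.22 + 1.6611 = 20.8811 per hr

Final: 20.8811 /hr


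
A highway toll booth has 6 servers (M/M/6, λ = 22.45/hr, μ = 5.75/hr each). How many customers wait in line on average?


a = λ/μ = 3.9043; ρ = a/6 = 0.6507
P₀ = 0.018596
Lq = P₀·a^c·ρ / (c!·(1−ρ)²) = 0.018596·3542.34620·0.6507/(720·0.12199)
= 0.48802

Final: 0.48802


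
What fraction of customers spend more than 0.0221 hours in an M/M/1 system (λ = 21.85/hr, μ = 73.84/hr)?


W ~ Exponential(μ−λ) for M/M/1.
μ − λ = 73.84 − 21.85 = 51.9900
P(W > t) = e^{−(μ−λ)t} = e^{−1.1490} = 0.316960

Final: 0.316960


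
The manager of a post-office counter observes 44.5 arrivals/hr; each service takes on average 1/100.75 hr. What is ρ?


ρ = λ/μ = 44.5/100.75 = 0.4417

Final: 0.4417


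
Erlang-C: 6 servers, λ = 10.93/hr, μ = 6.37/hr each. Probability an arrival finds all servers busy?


a = λ/μ = 1.7159; ρ = a/6 = 0.2860
P₀ = 0.179706 (from M/M/c formula)
C(c,a) = [a^c/(c!(1−ρ))]·P₀ = [25.52022/(720·0.7140)]·0.179706
= 0.04964·0.179706 = 0.008921

Final: 0.008921


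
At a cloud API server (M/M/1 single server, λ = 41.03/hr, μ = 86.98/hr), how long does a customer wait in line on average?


ρ = 41.03/86.98 = 0.4717
Wq = ρ/(μ−λ) = 0.4717/(86.98 − 41.03) = 0.4717/45.95 = 0.01027 hr

Final: 0.01027 hr


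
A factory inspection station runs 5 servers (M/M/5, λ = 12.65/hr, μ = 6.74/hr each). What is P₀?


a = λ/μ = 12.65/6.74 = 1.8769; ρ = a/c = 0.3754
Σ_{k=0}^{4} a^k/k! (terms k=0..4) = 1.00000 + 1.87685 + 1.76129 + 1.10190 + 0.51702 = 6.25707
Tail: a^5/(5!(1−ρ)) = 23.28912/(120·0.6246) = 0.31071
P₀ = 1/(6.25707 + 0.31071) = 1/6.56777 = 0.152259

Final: 0.152259


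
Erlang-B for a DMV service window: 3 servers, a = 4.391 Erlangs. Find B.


B(c,a) = (a^c/c!) / Σ_{k=0}^{c} a^k/k!
a^3/3! = 14.110391
Σ terms (k=0..3): 1.00000 + 4.39100 + 9.64044 + 14.11039 = 29.141832
B = 14.110391/29.141832 = 0.484197

Final: 0.484197


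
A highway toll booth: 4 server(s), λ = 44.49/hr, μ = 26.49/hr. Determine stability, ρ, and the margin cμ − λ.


Total capacity cμ = 4·26.49 = 105.96/hr
ρ = λ/(cμ) = 44.49/105.96 = 0.4199
Stable ⇔ ρ < 1: YES
Spare capacity = cμ − λ = 105.96 − 44.49 = 61.47/hr

Final: ρ = 0.4199; stable; margin = 61.47/hr


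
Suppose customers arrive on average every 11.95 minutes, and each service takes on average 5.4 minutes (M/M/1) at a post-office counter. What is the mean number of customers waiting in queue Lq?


λ = 60/11.95 = 5.0209 /hr
μ = 60/5.4 = 11.1111 /hr
ρ = λ/μ = 5.0209/11.1111 = 0.4519
Lq = ρ²/(1−ρ) = 0.2042/0.5481 = 0.3725

Final: 0.3725


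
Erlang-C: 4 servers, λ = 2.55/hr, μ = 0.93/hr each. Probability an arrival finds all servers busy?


a = λ/μ = 2.7419; ρ = a/4 = 0.6855
P₀ = 0.054274 (from M/M/c formula)
C(c,a) = [a^c/(c!(1−ρ))]·P₀ = [56.52348/(24·0.3145)]·0.054274
= 7.48815·0.054274 = 0.406414

Final: 0.406414


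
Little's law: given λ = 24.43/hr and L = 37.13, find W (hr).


W = L/λ = 37.13/24.43 = 1.5199 hr

Final: 1.5199 hr


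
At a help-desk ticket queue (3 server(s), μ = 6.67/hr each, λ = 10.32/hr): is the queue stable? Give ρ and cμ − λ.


Total capacity cμ = 3·6.67 = 20.01/hr
ρ = λ/(cμ) = 10.32/20.01 = 0.5157
Stable ⇔ ρ < 1: YES
Spare capacity = cμ − λ = 20.01 − 10.32 = 9.69/hr

Final: ρ = 0.5157; stable; margin = 9.69/hr


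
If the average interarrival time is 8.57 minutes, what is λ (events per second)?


λ = 1/(interarrival time) in consistent units.
1 second = 0.0166667 min, so λ = 0.0166667/8.57 = 0.001945 per second

Final: 0.001945 /sec


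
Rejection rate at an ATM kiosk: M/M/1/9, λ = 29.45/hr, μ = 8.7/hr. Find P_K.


ρ = λ/μ = 29.45/8.7 = 3.3851
P_K = (1−ρ)ρ^K/(1−ρ^(K+1)) = (-2.3851·58357.196295)/(1 − 197542.463321)
= -139185.267026/-197541.463321 = 0.704588

Final: 0.704588


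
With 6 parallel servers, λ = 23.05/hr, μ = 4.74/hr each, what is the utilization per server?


ρ = λ/(cμ) = 23.05/(6·4.74) = 23.05/28.44 = 0.8105

Final: 0.8105


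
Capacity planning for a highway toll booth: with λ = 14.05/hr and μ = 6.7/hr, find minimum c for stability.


Stability requires cμ > λ ⇔ c > λ/μ.
λ/μ = 14.05/6.7 = 2.0970
Minimum integer c = ⌊2.0970⌋ + 1 = 3
Check: 3·6.7 = 20.10 > 14.05, while 2·6.7 = 13.40 ≤ 14.05

Final: 3 servers


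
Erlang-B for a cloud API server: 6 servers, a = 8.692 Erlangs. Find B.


B(c,a) = (a^c/c!) / Σ_{k=0}^{c} a^k/k!
a^6/6! = 598.943436
Σ terms (k=0..6): 1.00000 + 8.69200 + 37.77543 + 109.44802 + 237.83054 + 413.44462 + 598.94344 = 1407.134047
B = 598.943436/1407.134047 = 0.425648

Final: 0.425648


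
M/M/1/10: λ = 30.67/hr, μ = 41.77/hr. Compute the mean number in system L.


ρ = 30.67/41.77 = 0.7343
L = ρ[1 − (K+1)ρ^K + Kρ^(K+1)] / [(1−ρ)(1−ρ^(K+1))]
Numerator: 0.7343·(1 − 11·0.045550 + 10·0.033446) = 0.611934
Denominator: (0.2657)·(0.966554) = 0.256853
L = 0.611934/0.256853 = 2.3824

Final: 2.3824


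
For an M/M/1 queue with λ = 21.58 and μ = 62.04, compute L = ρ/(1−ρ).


ρ = λ/μ = 21.58/62.04 = 0.3478
L = ρ/(1−ρ) = 0.3478/(1 − 0.3478) = 0.3478/0.6522 = 0.5334

Final: 0.5334


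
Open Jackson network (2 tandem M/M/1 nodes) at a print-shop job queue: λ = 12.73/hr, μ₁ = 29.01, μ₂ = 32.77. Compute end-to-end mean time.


Each node sees arrival rate λ = 12.73/hr (tandem ⇒ throughput preserved).
W₁ = 1/(μ₁−λ) = 1/(29.01−12.73) = 0.06143 hr
W₂ = 1/(μ₂−λ) = 1/(32.77−12.73) = 0.04990 hr
W_total = W₁ + W₂ = 0.06143 + 0.04990 = 0.11133 hr

Final: 0.11133 hr


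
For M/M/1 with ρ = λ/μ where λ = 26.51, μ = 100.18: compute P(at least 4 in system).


ρ = 26.51/100.18 = 0.2646
P(N ≥ n) = ρ^n = 0.2646^4 = 0.004904

Final: 0.004904


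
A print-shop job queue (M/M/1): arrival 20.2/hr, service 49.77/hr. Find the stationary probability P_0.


ρ = 20.2/49.77 = 0.4059
P_n = (1−ρ)·ρ^n = (1 − 0.4059)·0.4059^0 = 0.5941·1.000000 = 0.594133

Final: 0.594133


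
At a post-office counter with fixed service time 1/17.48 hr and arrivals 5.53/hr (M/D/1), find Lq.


ρ = 5.53/17.48 = 0.3164
M/D/1: Lq = ρ²/(2(1−ρ)) = 0.1001/(2·0.6836) = 0.07320

Final: 0.07320


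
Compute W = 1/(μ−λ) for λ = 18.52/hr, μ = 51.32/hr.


W = 1/(μ−λ) = 1/(51.32 − 18.52) = 1/32.80 = 0.03049 hr

Final: 0.03049 hr


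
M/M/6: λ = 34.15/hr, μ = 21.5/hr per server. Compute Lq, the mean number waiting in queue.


a = λ/μ = 1.5884; ρ = a/6 = 0.2647
P₀ = 0.204185
Lq = P₀·a^c·ρ / (c!·(1−ρ)²) = 0.204185·16.05881·0.2647/(720·0.54062)
= 0.002230

Final: 0.002230


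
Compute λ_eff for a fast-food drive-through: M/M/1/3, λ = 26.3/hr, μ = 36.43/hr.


ρ = 0.7219; P_K = (1−ρ)ρ^3/(1−ρ^4) = 0.143645
λ_eff = λ(1 − P_K) = 26.3·(1 − 0.143645) = 26.3·0.856355 = 22.5221 /hr

Final: 22.5221 /hr


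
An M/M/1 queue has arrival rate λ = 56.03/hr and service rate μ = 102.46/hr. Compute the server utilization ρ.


ρ = λ/μ = 56.03/102.46 = 0.5468

Final: 0.5468


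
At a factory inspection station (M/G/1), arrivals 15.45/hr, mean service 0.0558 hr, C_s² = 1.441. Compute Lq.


ρ = λ·E[S] = 15.45·0.0558 = 0.8621
Lq = ρ²(1+C_s²)/(2(1−ρ)) = 0.7432·(1+1.441)/(2·0.1379)
= 0.7432·2.4410/0.2758 = 6.57855

Final: 6.57855


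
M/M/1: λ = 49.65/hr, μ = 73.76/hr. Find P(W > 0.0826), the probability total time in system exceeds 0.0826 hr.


W ~ Exponential(μ−λ) for M/M/1.
μ − λ = 73.76 − 49.65 = 24.1100
P(W > t) = e^{−(μ−λ)t} = e^{−1.9915} = 0.136492

Final: 0.136492


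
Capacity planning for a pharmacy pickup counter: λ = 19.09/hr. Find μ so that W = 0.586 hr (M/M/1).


W = 1/(μ−λ) ⇒ μ − λ = 1/W = 1/0.586 = 1.7065
μ = λ + 1/W = 19.09 + 1.7065 = 20.7965 per hr

Final: 20.7965 /hr


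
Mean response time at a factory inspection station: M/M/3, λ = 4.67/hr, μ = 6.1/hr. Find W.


a = 0.7656; ρ = 0.2552; P₀ = 0.463170
Lq = P₀·a^c·ρ/(c!(1−ρ)²) = 0.01593
Wq = Lq/λ = 0.01593/4.67 = 0.003412 hr
W = Wq + 1/μ = 0.003412 + 0.16393 = 0.16735 hr

Final: 0.16735 hr


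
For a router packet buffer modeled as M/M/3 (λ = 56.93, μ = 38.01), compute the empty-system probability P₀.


a = λ/μ = 56.93/38.01 = 1.4978; ρ = a/c = 0.4993
Σ_{k=0}^{2} a^k/k! (terms k=0..2) = 1.00000 + 1.49776 + 1.12165 = 3.61941
Tail: a^3/(3!(1−ρ)) = 3.35993/(6·0.5007) = 1.11831
P₀ = 1/(3.61941 + 1.11831) = 1/4.73772 = 0.211072

Final: 0.211072


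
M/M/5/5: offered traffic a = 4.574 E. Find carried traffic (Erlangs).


B(5,4.574) = 0.249366 (Erlang-B)
Carried load = a(1 − B) = 4.574·(1 − 0.249366) = 4.574·0.750634 = 3.4334 E

Final: 3.4334 Erlangs


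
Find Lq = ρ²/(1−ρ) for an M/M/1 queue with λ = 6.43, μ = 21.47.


ρ = 6.43/21.47 = 0.2995
Lq = ρ²/(1−ρ) = 0.08969/0.7005 = 0.1280

Final: 0.1280


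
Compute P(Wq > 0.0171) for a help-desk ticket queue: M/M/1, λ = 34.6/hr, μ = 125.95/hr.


ρ = 34.6/125.95 = 0.2747
P(Wq > t) = ρ·e^{−(μ−λ)t} = 0.2747·e^{−1.5621}
= 0.2747·0.209698 = 0.057607

Final: 0.057607


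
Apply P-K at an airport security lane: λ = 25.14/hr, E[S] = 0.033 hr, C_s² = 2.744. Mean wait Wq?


ρ = λ·E[S] = 25.14·0.033 = 0.8296
E[S²] = E[S]²(1+C_s²) = 0.033²·(1+2.744) = 0.004077
Wq = λ·E[S²]/(2(1−ρ)) = 25.14·0.004077/(2·0.1704) = 0.30080 hr

Final: 0.30080 hr


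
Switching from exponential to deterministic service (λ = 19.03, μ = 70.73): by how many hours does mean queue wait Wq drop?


ρ = 19.03/70.73 = 0.2691
Wq(M/M/1) = ρ/(μ−λ) = 0.2691/51.70 = 0.005204 hr
Wq(M/D/1) = ρ/(2(μ−λ)) = 0.002602 hr
Savings = 0.005204 − 0.002602 = 0.002602 hr

Final: 0.002602 hr


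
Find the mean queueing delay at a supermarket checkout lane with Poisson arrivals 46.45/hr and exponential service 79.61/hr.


ρ = 46.45/79.61 = 0.5835
Wq = ρ/(μ−λ) = 0.5835/(79.61 − 46.45) = 0.5835/33.16 = 0.01760 hr

Final: 0.01760 hr


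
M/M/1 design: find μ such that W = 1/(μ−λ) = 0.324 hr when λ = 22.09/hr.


W = 1/(μ−λ) ⇒ μ − λ = 1/W = 1/0.324 = 3.0864
μ = λ + 1/W = 22.09 + 3.0864 = 25.1764 per hr

Final: 25.1764 /hr


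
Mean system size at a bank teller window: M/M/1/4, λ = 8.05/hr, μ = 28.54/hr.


ρ = 8.05/28.54 = 0.2821
L = ρ[1 − (K+1)ρ^K + Kρ^(K+1)] / [(1−ρ)(1−ρ^(K+1))]
Numerator: 0.2821·(1 − 5·0.006329 + 4·0.001785) = 0.275148
Denominator: (0.7179)·(0.998215) = 0.716658
L = 0.275148/0.716658 = 0.3839

Final: 0.3839


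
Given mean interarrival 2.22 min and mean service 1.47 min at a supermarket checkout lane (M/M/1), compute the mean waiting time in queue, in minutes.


λ = 60/2.22 = 27.0270 /hr
μ = 60/1.47 = 40.8163 /hr
ρ = λ/μ = 27.0270/40.8163 = 0.6622
Wq = ρ/(μ−λ) = 0.6622/(40.8163−27.0270) = 0.04802 hr
In minutes: 0.04802·60 = 2.881 min

Final: 2.881 min


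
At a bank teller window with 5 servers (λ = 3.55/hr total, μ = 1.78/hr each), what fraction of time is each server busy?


ρ = λ/(cμ) = 3.55/(5·1.78) = 3.55/8.90 = 0.3989

Final: 0.3989


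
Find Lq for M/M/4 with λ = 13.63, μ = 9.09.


a = λ/μ = 1.4994; ρ = a/4 = 0.3749
P₀ = 0.221120
Lq = P₀·a^c·ρ / (c!·(1−ρ)²) = 0.221120·5.05508·0.3749/(24·0.39080)
= 0.04468

Final: 0.04468


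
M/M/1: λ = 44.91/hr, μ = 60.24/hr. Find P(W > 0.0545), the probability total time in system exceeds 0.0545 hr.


W ~ Exponential(μ−λ) for M/M/1.
μ − λ = 60.24 − 44.91 = 15.3300
P(W > t) = e^{−(μ−λ)t} = e^{−0.8355} = 0.433664

Final: 0.433664


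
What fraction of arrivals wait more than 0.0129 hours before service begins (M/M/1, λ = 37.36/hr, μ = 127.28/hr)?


ρ = 37.36/127.28 = 0.2935
P(Wq > t) = ρ·e^{−(μ−λ)t} = 0.2935·e^{−1.1600}
= 0.2935·0.313496 = 0.092019

Final: 0.092019


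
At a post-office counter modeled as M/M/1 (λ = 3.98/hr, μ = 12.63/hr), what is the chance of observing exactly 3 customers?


ρ = 3.98/12.63 = 0.3151
P_n = (1−ρ)·ρ^n = (1 − 0.3151)·0.3151^3 = 0.6849·0.031292 = 0.021431

Final: 0.021431


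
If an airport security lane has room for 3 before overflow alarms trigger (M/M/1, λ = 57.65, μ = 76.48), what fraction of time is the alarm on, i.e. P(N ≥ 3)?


ρ = 57.65/76.48 = 0.7538
P(N ≥ n) = ρ^n = 0.7538^3 = 0.428306

Final: 0.428306


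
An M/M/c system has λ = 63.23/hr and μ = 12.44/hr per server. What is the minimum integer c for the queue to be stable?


Stability requires cμ > λ ⇔ c > λ/μ.
λ/μ = 63.23/12.44 = 5.0828
Minimum integer c = ⌊5.0828⌋ + 1 = 6
Check: 6·12.44 = 74.64 > 63.23, while 5·12.44 = 62.20 ≤ 63.23

Final: 6 servers


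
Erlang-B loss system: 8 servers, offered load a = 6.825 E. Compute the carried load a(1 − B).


B(8,6.825) = 0.168753 (Erlang-B)
Carried load = a(1 − B) = 6.825·(1 − 0.168753) = 6.825·0.831247 = 5.6733 E

Final: 5.6733 Erlangs


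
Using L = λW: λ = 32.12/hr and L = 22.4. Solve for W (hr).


W = L/λ = 22.4/32.12 = 0.6974 hr

Final: 0.6974 hr


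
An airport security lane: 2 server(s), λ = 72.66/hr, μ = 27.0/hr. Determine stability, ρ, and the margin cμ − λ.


Total capacity cμ = 2·27.0 = 54.00/hr
ρ = λ/(cμ) = 72.66/54.00 = 1.3456
Stable ⇔ ρ < 1: NO
Spare capacity = cμ − λ = 54.00 − 72.66 = -18.66/hr

Final: ρ = 1.3456; unstable; margin = -18.66/hr


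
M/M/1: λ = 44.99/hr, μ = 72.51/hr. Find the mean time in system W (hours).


W = 1/(μ−λ) = 1/(72.51 − 44.99) = 1/27.52 = 0.03634 hr

Final: 0.03634 hr


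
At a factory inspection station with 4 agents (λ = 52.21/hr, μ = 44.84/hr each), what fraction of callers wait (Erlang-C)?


a = λ/μ = 1.1644; ρ = a/4 = 0.2911
P₀ = 0.311201 (from M/M/c formula)
C(c,a) = [a^c/(c!(1−ρ))]·P₀ = [1.83803/(24·0.7089)]·0.311201
= 0.10803·0.311201 = 0.033619

Final: 0.033619


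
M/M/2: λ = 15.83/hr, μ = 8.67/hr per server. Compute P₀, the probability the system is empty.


a = λ/μ = 15.83/8.67 = 1.8258; ρ = a/c = 0.9129
Σ_{k=0}^{1} a^k/k! (terms k=0..1) = 1.00000 + 1.82584 = 2.82584
Tail: a^2/(2!(1−ρ)) = 3.33368/(2·0.08708) = 19.14105
P₀ = 1/(2.82584 + 19.14105) = 1/21.96689 = 0.045523

Final: 0.045523


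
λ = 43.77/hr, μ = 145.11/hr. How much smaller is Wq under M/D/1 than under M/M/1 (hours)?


ρ = 43.77/145.11 = 0.3016
Wq(M/M/1) = ρ/(μ−λ) = 0.3016/101.34 = 0.002976 hr
Wq(M/D/1) = ρ/(2(μ−λ)) = 0.001488 hr
Savings = 0.002976 − 0.001488 = 0.001488 hr

Final: 0.001488 hr


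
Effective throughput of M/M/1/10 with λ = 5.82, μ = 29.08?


ρ = 0.2001; P_K = (1−ρ)ρ^10/(1−ρ^11) = 0.00000008247
λ_eff = λ(1 − P_K) = 5.82·(1 − 0.00000008247) = 5.82·1.000000 = 5.8200 /hr

Final: 5.8200 /hr


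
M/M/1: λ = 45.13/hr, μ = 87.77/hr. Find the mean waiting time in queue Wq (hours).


ρ = 45.13/87.77 = 0.5142
Wq = ρ/(μ−λ) = 0.5142/(87.77 − 45.13) = 0.5142/42.64 = 0.01206 hr

Final: 0.01206 hr


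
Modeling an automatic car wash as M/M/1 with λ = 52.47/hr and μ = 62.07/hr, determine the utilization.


ρ = λ/μ = 52.47/62.07 = 0.8453

Final: 0.8453


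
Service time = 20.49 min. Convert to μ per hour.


μ = 1/(service time) in consistent units.
1 hour = 60 min, so μ = 60/20.49 = 2.9283 per hour

Final: 2.9283 /hr


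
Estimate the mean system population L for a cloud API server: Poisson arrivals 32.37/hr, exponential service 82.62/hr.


ρ = λ/μ = 32.37/82.62 = 0.3918
L = ρ/(1−ρ) = 0.3918/(1 − 0.3918) = 0.3918/0.6082 = 0.6442

Final: 0.6442


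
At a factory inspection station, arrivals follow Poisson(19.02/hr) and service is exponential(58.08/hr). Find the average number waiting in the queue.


ρ = 19.02/58.08 = 0.3275
Lq = ρ²/(1−ρ) = 0.1072/0.6725 = 0.1595

Final: 0.1595


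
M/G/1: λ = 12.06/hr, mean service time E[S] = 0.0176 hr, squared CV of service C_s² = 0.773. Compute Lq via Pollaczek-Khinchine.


ρ = λ·E[S] = 12.06·0.0176 = 0.2123
Lq = ρ²(1+C_s²)/(2(1−ρ)) = 0.04505·(1+0.773)/(2·0.7877)
= 0.04505·1.7730/1.5755 = 0.05070

Final: 0.05070


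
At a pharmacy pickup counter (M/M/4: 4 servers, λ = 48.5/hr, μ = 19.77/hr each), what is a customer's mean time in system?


a = 2.4532; ρ = 0.6133; P₀ = 0.077969
Lq = P₀·a^c·ρ/(c!(1−ρ)²) = 0.48260
Wq = Lq/λ = 0.48260/48.5 = 0.009950 hr
W = Wq + 1/μ = 0.009950 + 0.05058 = 0.06053 hr

Final: 0.06053 hr


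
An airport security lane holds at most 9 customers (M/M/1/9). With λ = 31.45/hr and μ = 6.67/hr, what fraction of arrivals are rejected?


ρ = λ/μ = 31.45/6.67 = 4.7151
P_K = (1−ρ)ρ^K/(1−ρ^(K+1)) = (-3.7151·1152002.291022)/(1 − 5431854.880455)
= -4279852.589434/-5431853.880455 = 0.787917

Final: 0.787917


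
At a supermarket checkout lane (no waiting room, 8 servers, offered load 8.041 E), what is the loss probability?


B(c,a) = (a^c/c!) / Σ_{k=0}^{c} a^k/k!
a^8/8! = 433.470926
Σ terms (k=0..8): 1.00000 + 8.04100 + 32.32884 + 86.65207 + 174.19232 + 280.13609 + 375.42905 + 431.26071 + 433.47093 = 1822.511014
B = 433.470926/1822.511014 = 0.237843

Final: 0.237843


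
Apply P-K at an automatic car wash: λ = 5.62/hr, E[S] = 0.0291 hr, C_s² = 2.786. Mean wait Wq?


ρ = λ·E[S] = 5.62·0.0291 = 0.1635
E[S²] = E[S]²(1+C_s²) = 0.0291²·(1+2.786) = 0.003206
Wq = λ·E[S²]/(2(1−ρ)) = 5.62·0.003206/(2·0.8365) = 0.01077 hr

Final: 0.01077 hr


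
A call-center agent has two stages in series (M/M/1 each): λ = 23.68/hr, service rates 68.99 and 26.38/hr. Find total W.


Each node sees arrival rate λ = 23.68/hr (tandem ⇒ throughput preserved).
W₁ = 1/(μ₁−λ) = 1/(68.99−23.68) = 0.02207 hr
W₂ = 1/(μ₂−λ) = 1/(26.38−23.68) = 0.37037 hr
W_total = W₁ + W₂ = 0.02207 + 0.37037 = 0.39244 hr

Final: 0.39244 hr


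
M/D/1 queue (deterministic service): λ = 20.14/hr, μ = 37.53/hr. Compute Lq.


ρ = 20.14/37.53 = 0.5366
M/D/1: Lq = ρ²/(2(1−ρ)) = 0.2880/(2·0.4634) = 0.31075

Final: 0.31075


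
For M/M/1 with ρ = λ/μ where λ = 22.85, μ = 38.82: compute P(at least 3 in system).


ρ = 22.85/38.82 = 0.5886
P(N ≥ n) = ρ^n = 0.5886^3 = 0.203935

Final: 0.203935


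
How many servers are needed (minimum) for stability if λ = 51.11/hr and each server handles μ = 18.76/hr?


Stability requires cμ > λ ⇔ c > λ/μ.
λ/μ = 51.11/18.76 = 2.7244
Minimum integer c = ⌊2.7244⌋ + 1 = 3
Check: 3·18.76 = 56.28 > 51.11, while 2·18.76 = 37.52 ≤ 51.11

Final: 3 servers


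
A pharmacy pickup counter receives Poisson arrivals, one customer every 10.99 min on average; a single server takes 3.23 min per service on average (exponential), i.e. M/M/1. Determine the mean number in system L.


λ = 60/10.99 = 5.4595 /hr
μ = 60/3.23 = 18.5759 /hr
ρ = λ/μ = 5.4595/18.5759 = 0.2939
L = ρ/(1−ρ) = 0.2939/0.7061 = 0.4162

Final: 0.4162


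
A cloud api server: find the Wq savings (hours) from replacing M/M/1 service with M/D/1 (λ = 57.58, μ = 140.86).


ρ = 57.58/140.86 = 0.4088
Wq(M/M/1) = ρ/(μ−λ) = 0.4088/83.28 = 0.004908 hr
Wq(M/D/1) = ρ/(2(μ−λ)) = 0.002454 hr
Savings = 0.004908 − 0.002454 = 0.002454 hr

Final: 0.002454 hr


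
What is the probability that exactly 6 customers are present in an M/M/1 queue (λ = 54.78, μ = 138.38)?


ρ = 54.78/138.38 = 0.3959
P_n = (1−ρ)·ρ^n = (1 − 0.3959)·0.3959^6 = 0.6041·0.003849 = 0.002325

Final: 0.002325


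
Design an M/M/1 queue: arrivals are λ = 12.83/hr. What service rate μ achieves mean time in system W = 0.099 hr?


W = 1/(μ−λ) ⇒ μ − λ = 1/W = 1/0.099 = 10.1010
μ = λ + 1/W = 12.83 + 10.1010 = 22.9310 per hr

Final: 22.9310 /hr


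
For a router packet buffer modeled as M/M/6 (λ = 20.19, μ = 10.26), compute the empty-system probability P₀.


a = λ/μ = 20.19/10.26 = 1.9678; ρ = a/c = 0.3280
Σ_{k=0}^{5} a^k/k! (terms k=0..5) = 1.00000 + 1.96784 + 1.93619 + 1.27003 + 0.62481 + 0.24590 = 7.04477
Tail: a^6/(6!(1−ρ)) = 58.06758/(720·0.6720) = 0.12001
P₀ = 1/(7.04477 + 0.12001) = 1/7.16478 = 0.139572

Final: 0.139572


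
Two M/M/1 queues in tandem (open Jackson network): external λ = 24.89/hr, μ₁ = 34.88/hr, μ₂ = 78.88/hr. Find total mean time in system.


Each node sees arrival rate λ = 24.89/hr (tandem ⇒ throughput preserved).
W₁ = 1/(μ₁−λ) = 1/(34.88−24.89) = 0.10010 hr
W₂ = 1/(μ₂−λ) = 1/(78.88−24.89) = 0.01852 hr
W_total = W₁ + W₂ = 0.10010 + 0.01852 = 0.11862 hr

Final: 0.11862 hr


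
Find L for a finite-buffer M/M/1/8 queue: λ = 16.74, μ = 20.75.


ρ = 16.74/20.75 = 0.8067
L = ρ[1 − (K+1)ρ^K + Kρ^(K+1)] / [(1−ρ)(1−ρ^(K+1))]
Numerator: 0.8067·(1 − 9·0.179432 + 8·0.144756) = 0.438195
Denominator: (0.1933)·(0.855244) = 0.165279
L = 0.438195/0.165279 = 2.6513

Final: 2.6513


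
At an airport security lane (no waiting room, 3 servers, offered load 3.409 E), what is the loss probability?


B(c,a) = (a^c/c!) / Σ_{k=0}^{c} a^k/k!
a^3/3! = 6.602824
Σ terms (k=0..3): 1.00000 + 3.40900 + 5.81064 + 6.60282 = 16.822465
B = 6.602824/16.822465 = 0.392500

Final: 0.392500


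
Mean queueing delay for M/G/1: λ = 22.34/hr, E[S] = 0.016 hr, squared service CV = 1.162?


ρ = λ·E[S] = 22.34·0.016 = 0.3574
E[S²] = E[S]²(1+C_s²) = 0.016²·(1+1.162) = 0.0005535
Wq = λ·E[S²]/(2(1−ρ)) = 22.34·0.0005535/(2·0.6426) = 0.009621 hr

Final: 0.009621 hr


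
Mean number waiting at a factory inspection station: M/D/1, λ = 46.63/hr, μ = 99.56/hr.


ρ = 46.63/99.56 = 0.4684
M/D/1: Lq = ρ²/(2(1−ρ)) = 0.2194/(2·0.5316) = 0.20631

Final: 0.20631


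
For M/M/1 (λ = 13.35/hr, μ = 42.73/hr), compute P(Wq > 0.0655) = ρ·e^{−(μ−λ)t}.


ρ = 13.35/42.73 = 0.3124
P(Wq > t) = ρ·e^{−(μ−λ)t} = 0.3124·e^{−1.9244}
= 0.3124·0.145965 = 0.045603

Final: 0.045603


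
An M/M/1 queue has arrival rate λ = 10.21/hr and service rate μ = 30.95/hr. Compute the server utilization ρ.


ρ = λ/μ = 10.21/30.95 = 0.3299

Final: 0.3299


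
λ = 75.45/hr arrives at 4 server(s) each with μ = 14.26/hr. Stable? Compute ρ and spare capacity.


Total capacity cμ = 4·14.26 = 57.04/hr
ρ = λ/(cμ) = 75.45/57.04 = 1.3228
Stable ⇔ ρ < 1: NO
Spare capacity = cμ − λ = 57.04 − 75.45 = -18.41/hr

Final: ρ = 1.3228; unstable; margin = -18.41/hr


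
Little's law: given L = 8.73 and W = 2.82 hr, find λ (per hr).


λ = L/W = 8.73/2.82 = 3.0957 /hr

Final: 3.0957 /hr


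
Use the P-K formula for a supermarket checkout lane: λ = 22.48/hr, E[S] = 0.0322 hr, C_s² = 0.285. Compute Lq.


ρ = λ·E[S] = 22.48·0.0322 = 0.7239
Lq = ρ²(1+C_s²)/(2(1−ρ)) = 0.5240·(1+0.285)/(2·0.2761)
= 0.5240·1.2850/0.5523 = 1.21911

Final: 1.21911


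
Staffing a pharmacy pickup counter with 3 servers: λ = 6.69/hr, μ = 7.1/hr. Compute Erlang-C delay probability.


a = λ/μ = 0.9423; ρ = a/3 = 0.3141
P₀ = 0.386183 (from M/M/c formula)
C(c,a) = [a^c/(c!(1−ρ))]·P₀ = [0.83657/(6·0.6859)]·0.386183
= 0.20327·0.386183 = 0.078501

Final: 0.078501


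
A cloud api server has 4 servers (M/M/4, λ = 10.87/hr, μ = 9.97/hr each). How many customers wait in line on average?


a = λ/μ = 1.0903; ρ = a/4 = 0.2726
P₀ = 0.335396
Lq = P₀·a^c·ρ / (c!·(1−ρ)²) = 0.335396·1.41298·0.2726/(24·0.52916)
= 0.01017

Final: 0.01017


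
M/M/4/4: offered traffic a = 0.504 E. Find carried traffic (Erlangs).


B(4,0.504) = 0.001624 (Erlang-B)
Carried load = a(1 − B) = 0.504·(1 − 0.001624) = 0.504·0.998376 = 0.5032 E

Final: 0.5032 Erlangs


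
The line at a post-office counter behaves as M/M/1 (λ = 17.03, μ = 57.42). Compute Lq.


ρ = 17.03/57.42 = 0.2966
Lq = ρ²/(1−ρ) = 0.08796/0.7034 = 0.1251

Final: 0.1251


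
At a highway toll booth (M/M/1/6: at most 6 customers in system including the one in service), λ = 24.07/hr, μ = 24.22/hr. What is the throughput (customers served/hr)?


ρ = 0.9938; P_K = (1−ρ)ρ^6/(1−ρ^7) = 0.140208
λ_eff = λ(1 − P_K) = 24.07·(1 − 0.140208) = 24.07·0.859792 = 20.6952 /hr

Final: 20.6952 /hr


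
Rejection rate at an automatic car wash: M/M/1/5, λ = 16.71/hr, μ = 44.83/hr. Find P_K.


ρ = λ/μ = 16.71/44.83 = 0.3727
P_K = (1−ρ)ρ^K/(1−ρ^(K+1)) = (0.6273·0.007195)/(1 − 0.002682)
= 0.004513/0.997318 = 0.004525

Final: 0.004525


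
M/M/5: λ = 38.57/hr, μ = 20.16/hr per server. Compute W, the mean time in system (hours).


a = 1.9132; ρ = 0.3826; P₀ = 0.146741
Lq = P₀·a^c·ρ/(c!(1−ρ)²) = 0.03147
Wq = Lq/λ = 0.03147/38.57 = 0.0008159 hr
W = Wq + 1/μ = 0.0008159 + 0.04960 = 0.05042 hr

Final: 0.05042 hr


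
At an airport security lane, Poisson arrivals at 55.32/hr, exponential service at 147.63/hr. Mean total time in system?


W = 1/(μ−λ) = 1/(147.63 − 55.32) = 1/92.31 = 0.01083 hr

Final: 0.01083 hr


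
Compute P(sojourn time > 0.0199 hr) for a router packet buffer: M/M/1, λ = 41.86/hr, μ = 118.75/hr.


W ~ Exponential(μ−λ) for M/M/1.
μ − λ = 118.75 − 41.86 = 76.8900
P(W > t) = e^{−(μ−λ)t} = e^{−1.5301} = 0.216512

Final: 0.216512


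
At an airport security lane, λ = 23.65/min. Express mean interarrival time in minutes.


Mean interarrival time = 1/λ = 1/23.65 minute = 0.04228 minute
In minutes: 0.04228 × 1 = 0.04228 min

Final: 0.04228 min


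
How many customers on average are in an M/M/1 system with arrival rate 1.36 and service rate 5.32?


ρ = λ/μ = 1.36/5.32 = 0.2556
L = ρ/(1−ρ) = 0.2556/(1 − 0.2556) = 0.2556/0.7444 = 0.3434

Final: 0.3434


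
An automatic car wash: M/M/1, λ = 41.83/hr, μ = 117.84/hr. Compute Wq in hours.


ρ = 41.83/117.84 = 0.3550
Wq = ρ/(μ−λ) = 0.3550/(117.84 − 41.83) = 0.3550/76.01 = 0.004670 hr

Final: 0.004670 hr


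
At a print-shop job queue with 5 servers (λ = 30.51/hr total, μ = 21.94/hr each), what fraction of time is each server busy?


ρ = λ/(cμ) = 30.51/(5·21.94) = 30.51/109.70 = 0.2781

Final: 0.2781


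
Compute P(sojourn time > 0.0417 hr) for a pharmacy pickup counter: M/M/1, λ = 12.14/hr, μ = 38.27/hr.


W ~ Exponential(μ−λ) for M/M/1.
μ − λ = 38.27 − 12.14 = 26.1300
P(W > t) = e^{−(μ−λ)t} = e^{−1.0896} = 0.336344

Final: 0.336344


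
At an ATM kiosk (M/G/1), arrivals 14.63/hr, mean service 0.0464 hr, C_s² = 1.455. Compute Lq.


ρ = λ·E[S] = 14.63·0.0464 = 0.6788
Lq = ρ²(1+C_s²)/(2(1−ρ)) = 0.4608·(1+1.455)/(2·0.3212)
= 0.4608·2.4550/0.6423 = 1.76122

Final: 1.76122


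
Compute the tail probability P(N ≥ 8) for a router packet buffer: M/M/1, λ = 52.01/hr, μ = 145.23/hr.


ρ = 52.01/145.23 = 0.3581
P(N ≥ n) = ρ^n = 0.3581^8 = 0.0002705

Final: 0.0002705


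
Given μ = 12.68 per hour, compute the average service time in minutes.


Mean service time = 1/μ = 1/12.68 hour = 0.07886 hour
In minutes: 0.07886 × 60 = 4.7319 min

Final: 4.7319 min


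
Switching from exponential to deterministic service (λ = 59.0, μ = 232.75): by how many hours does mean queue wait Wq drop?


ρ = 59.0/232.75 = 0.2535
Wq(M/M/1) = ρ/(μ−λ) = 0.2535/173.75 = 0.001459 hr
Wq(M/D/1) = ρ/(2(μ−λ)) = 0.0007295 hr
Savings = 0.001459 − 0.0007295 = 0.0007295 hr

Final: 0.0007295 hr


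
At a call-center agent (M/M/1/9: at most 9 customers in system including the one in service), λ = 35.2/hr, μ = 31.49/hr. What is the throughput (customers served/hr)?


ρ = 1.1178; P_K = (1−ρ)ρ^9/(1−ρ^10) = 0.156917
λ_eff = λ(1 − P_K) = 35.2·(1 − 0.156917) = 35.2·0.843083 = 29.6765 /hr

Final: 29.6765 /hr


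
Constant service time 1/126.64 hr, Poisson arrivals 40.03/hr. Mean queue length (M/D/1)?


ρ = 40.03/126.64 = 0.3161
M/D/1: Lq = ρ²/(2(1−ρ)) = 0.09991/(2·0.6839) = 0.07305

Final: 0.07305


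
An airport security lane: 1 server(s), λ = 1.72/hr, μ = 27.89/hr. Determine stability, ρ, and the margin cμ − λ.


Total capacity cμ = 1·27.89 = 27.89/hr
ρ = λ/(cμ) = 1.72/27.89 = 0.06167
Stable ⇔ ρ < 1: YES
Spare capacity = cμ − λ = 27.89 − 1.72 = 26.17/hr

Final: ρ = 0.06167; stable; margin = 26.17/hr


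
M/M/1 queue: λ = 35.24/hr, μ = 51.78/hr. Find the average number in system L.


ρ = λ/μ = 35.24/51.78 = 0.6806
L = ρ/(1−ρ) = 0.6806/(1 − 0.6806) = 0.6806/0.3194 = 2.1306

Final: 2.1306


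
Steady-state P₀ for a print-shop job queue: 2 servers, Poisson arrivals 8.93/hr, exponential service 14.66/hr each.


a = λ/μ = 8.93/14.66 = 0.6091; ρ = a/c = 0.3046
Σ_{k=0}^{1} a^k/k! (terms k=0..1) = 1.00000 + 0.60914 = 1.60914
Tail: a^2/(2!(1−ρ)) = 0.37105/(2·0.6954) = 0.26678
P₀ = 1/(1.60914 + 0.26678) = 1/1.87592 = 0.533072

Final: 0.533072


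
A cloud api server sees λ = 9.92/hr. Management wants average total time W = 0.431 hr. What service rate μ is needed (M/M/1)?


W = 1/(μ−λ) ⇒ μ − λ = 1/W = 1/0.431 = 2.3202
μ = λ + 1/W = 9.92 + 2.3202 = 12.2402 per hr

Final: 12.2402 /hr


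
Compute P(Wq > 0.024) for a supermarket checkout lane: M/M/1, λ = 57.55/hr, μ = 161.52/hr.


ρ = 57.55/161.52 = 0.3563
P(Wq > t) = ρ·e^{−(μ−λ)t} = 0.3563·e^{−2.4953}
= 0.3563·0.082473 = 0.029385

Final: 0.029385


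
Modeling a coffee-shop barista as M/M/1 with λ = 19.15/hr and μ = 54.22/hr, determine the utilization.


ρ = λ/μ = 19.15/54.22 = 0.3532

Final: 0.3532


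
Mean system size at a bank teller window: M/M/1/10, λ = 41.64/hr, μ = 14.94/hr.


ρ = 41.64/14.94 = 2.7871
L = ρ[1 − (K+1)ρ^K + Kρ^(K+1)] / [(1−ρ)(1−ρ^(K+1))]
Numerator: 2.7871·(1 − 11·28287.934230 + 10·78842.676127) = 1330195.889195
Denominator: (-1.7871)·(-78841.676127) = 140901.790669
L = 1330195.889195/140901.790669 = 9.4406

Final: 9.4406


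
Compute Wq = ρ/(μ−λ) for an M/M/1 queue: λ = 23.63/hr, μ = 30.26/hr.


ρ = 23.63/30.26 = 0.7809
Wq = ρ/(μ−λ) = 0.7809/(30.26 − 23.63) = 0.7809/6.63 = 0.1178 hr

Final: 0.1178 hr


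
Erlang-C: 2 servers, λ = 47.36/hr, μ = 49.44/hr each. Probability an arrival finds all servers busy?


a = λ/μ = 0.9579; ρ = a/2 = 0.4790
P₀ = 0.352298 (from M/M/c formula)
C(c,a) = [a^c/(c!(1−ρ))]·P₀ = [0.91763/(2·0.5210)]·0.352298
= 0.88058·0.352298 = 0.310226

Final: 0.310226


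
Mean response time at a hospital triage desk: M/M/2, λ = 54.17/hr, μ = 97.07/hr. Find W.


a = 0.5581; ρ = 0.2790; P₀ = 0.563691
Lq = P₀·a^c·ρ/(c!(1−ρ)²) = 0.04712
Wq = Lq/λ = 0.04712/54.17 = 0.0008698 hr
W = Wq + 1/μ = 0.0008698 + 0.01030 = 0.01117 hr

Final: 0.01117 hr


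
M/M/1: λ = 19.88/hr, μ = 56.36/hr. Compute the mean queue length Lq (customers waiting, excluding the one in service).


ρ = 19.88/56.36 = 0.3527
Lq = ρ²/(1−ρ) = 0.1244/0.6473 = 0.1922

Final: 0.1922


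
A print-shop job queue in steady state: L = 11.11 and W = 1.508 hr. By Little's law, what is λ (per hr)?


λ = L/W = 11.11/1.508 = 7.3674 /hr

Final: 7.3674 /hr


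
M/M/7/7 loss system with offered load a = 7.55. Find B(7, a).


B(c,a) = (a^c/c!) / Σ_{k=0}^{c} a^k/k!
a^7/7! = 277.458558
Σ terms (k=0..7): 1.00000 + 7.55000 + 28.50125 + 71.72815 + 135.38688 + 204.43418 + 257.24635 + 277.45856 = 983.305356
B = 277.458558/983.305356 = 0.282169

Final: 0.282169


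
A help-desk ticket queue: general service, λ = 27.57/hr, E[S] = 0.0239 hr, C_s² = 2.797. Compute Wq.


ρ = λ·E[S] = 27.57·0.0239 = 0.6589
E[S²] = E[S]²(1+C_s²) = 0.0239²·(1+2.797) = 0.002169
Wq = λ·E[S²]/(2(1−ρ)) = 27.57·0.002169/(2·0.3411) = 0.08766 hr

Final: 0.08766 hr


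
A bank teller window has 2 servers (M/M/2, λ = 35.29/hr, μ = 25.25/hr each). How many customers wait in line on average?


a = λ/μ = 1.3976; ρ = a/2 = 0.6988
P₀ = 0.177293
Lq = P₀·a^c·ρ / (c!·(1−ρ)²) = 0.177293·1.95335·0.6988/(2·0.09071)
= 1.33391

Final: 1.33391


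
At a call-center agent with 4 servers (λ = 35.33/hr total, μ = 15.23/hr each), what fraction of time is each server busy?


ρ = λ/(cμ) = 35.33/(4·15.23) = 35.33/60.92 = 0.5799

Final: 0.5799


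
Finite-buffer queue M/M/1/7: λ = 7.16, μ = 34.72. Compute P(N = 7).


ρ = λ/μ = 7.16/34.72 = 0.2062
P_K = (1−ρ)ρ^K/(1−ρ^(K+1)) = (0.7938·0.00001586)/(1 − 0.000003271)
= 0.00001259/0.999997 = 0.00001259

Final: 0.00001259


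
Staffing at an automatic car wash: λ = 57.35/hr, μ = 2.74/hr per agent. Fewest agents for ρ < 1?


Stability requires cμ > λ ⇔ c > λ/μ.
λ/μ = 57.35/2.74 = 20.9307
Minimum integer c = ⌊20.9307⌋ + 1 = 21
Check: 21·2.74 = 57.54 > 57.35, while 20·2.74 = 54.80 ≤ 57.35

Final: 21 servers


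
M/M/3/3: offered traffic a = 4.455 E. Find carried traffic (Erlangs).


B(3,4.455) = 0.489339 (Erlang-B)
Carried load = a(1 − B) = 4.455·(1 − 0.489339) = 4.455·0.510661 = 2.2750 E

Final: 2.2750 Erlangs


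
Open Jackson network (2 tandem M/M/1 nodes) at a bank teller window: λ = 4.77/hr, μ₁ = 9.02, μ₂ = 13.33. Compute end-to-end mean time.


Each node sees arrival rate λ = 4.77/hr (tandem ⇒ throughput preserved).
W₁ = 1/(μ₁−λ) = 1/(9.02−4.77) = 0.23529 hr
W₂ = 1/(μ₂−λ) = 1/(13.33−4.77) = 0.11682 hr
W_total = W₁ + W₂ = 0.23529 + 0.11682 = 0.35212 hr

Final: 0.35212 hr


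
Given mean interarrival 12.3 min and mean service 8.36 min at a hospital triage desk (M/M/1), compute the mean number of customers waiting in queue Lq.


λ = 60/12.3 = 4.8780 /hr
μ = 60/8.36 = 7.1770 /hr
ρ = λ/μ = 4.8780/7.1770 = 0.6797
Lq = ρ²/(1−ρ) = 0.4620/0.3203 = 1.4422

Final: 1.4422


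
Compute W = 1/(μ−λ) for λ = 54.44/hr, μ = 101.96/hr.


W = 1/(μ−λ) = 1/(101.96 − 54.44) = 1/47.52 = 0.02104 hr

Final: 0.02104 hr


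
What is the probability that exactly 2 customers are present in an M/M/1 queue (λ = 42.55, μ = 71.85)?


ρ = 42.55/71.85 = 0.5922
P_n = (1−ρ)·ρ^n = (1 − 0.5922)·0.5922^2 = 0.4078·0.350708 = 0.143017

Final: 0.143017


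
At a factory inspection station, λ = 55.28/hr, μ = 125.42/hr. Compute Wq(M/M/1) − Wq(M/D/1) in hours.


ρ = 55.28/125.42 = 0.4408
Wq(M/M/1) = ρ/(μ−λ) = 0.4408/70.14 = 0.006284 hr
Wq(M/D/1) = ρ/(2(μ−λ)) = 0.003142 hr
Savings = 0.006284 − 0.003142 = 0.003142 hr

Final: 0.003142 hr


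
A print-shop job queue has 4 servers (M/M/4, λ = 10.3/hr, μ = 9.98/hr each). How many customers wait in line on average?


a = λ/μ = 1.0321; ρ = a/4 = 0.2580
P₀ = 0.355673
Lq = P₀·a^c·ρ / (c!·(1−ρ)²) = 0.355673·1.13456·0.2580/(24·0.55054)
= 0.007880

Final: 0.007880
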